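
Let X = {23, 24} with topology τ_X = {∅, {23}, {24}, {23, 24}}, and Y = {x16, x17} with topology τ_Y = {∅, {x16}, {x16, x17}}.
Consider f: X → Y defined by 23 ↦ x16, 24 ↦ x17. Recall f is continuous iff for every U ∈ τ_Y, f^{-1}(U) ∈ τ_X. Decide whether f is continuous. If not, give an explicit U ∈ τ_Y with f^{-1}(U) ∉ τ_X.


f IS continuous.

Compute f^{-1}(U) for each U ∈ τ_Y:
  U = ∅: f^{-1}(U) = ∅ ∈ τ_X ✓.
  U = {x16}: f^{-1}(U) = {23} ∈ τ_X ✓.
  U = {x16, x17}: f^{-1}(U) = {23, 24} ∈ τ_X ✓.
Every preimage lies in τ_X, so f IS continuous.


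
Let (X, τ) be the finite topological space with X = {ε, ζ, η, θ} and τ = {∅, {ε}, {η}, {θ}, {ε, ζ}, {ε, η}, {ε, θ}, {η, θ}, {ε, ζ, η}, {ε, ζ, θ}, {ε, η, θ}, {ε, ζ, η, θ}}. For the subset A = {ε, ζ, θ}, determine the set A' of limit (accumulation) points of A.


A' = {ζ}

For each x ∈ X, list the open sets U ∈ τ with x ∈ U, then check whether U ∩ (A ∖ {x}) ≠ ∅ for every such U.
  x = ε: open {ε} ∋ x has {ε} ∩ (A ∖ {ε}) = ∅, so x is NOT a limit point.
  x = ζ: opens ∋ x are {ε, ζ}, {ε, ζ, η}, {ε, ζ, θ}, {ε, ζ, η, θ}; each meets A ∖ {ζ}, so x IS a limit point.
  x = η: open {η} ∋ x has {η} ∩ (A ∖ {η}) = ∅, so x is NOT a limit point.
  x = θ: open {θ} ∋ x has {θ} ∩ (A ∖ {θ}) = ∅, so x is NOT a limit point.
Collecting: A' = {ζ}.


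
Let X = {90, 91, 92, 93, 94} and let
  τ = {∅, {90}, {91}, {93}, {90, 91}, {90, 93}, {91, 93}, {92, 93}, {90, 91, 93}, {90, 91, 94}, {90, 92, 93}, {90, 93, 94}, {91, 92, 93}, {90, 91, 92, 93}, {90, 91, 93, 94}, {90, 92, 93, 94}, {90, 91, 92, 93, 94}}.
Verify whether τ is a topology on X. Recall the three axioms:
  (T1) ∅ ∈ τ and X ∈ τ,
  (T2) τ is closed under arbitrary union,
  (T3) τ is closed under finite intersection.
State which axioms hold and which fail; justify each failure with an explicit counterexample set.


τ is NOT a topology on X.

Axiom (T1): ∅ ∈ τ? Yes; X ∈ τ? Yes.
Axiom (T2/T3): check pairwise unions and intersections of members of τ.
Counterexample for (T3): {90, 91, 94} ∩ {90, 93, 94} = {90, 94} ∉ τ. Therefore τ is NOT a topology.


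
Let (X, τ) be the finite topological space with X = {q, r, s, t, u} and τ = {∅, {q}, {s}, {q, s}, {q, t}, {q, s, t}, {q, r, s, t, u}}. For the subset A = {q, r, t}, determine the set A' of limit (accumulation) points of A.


A' = {r, t, u}

For each x ∈ X, list the open sets U ∈ τ with x ∈ U, then check whether U ∩ (A ∖ {x}) ≠ ∅ for every such U.
  x = q: open {q} ∋ x has {q} ∩ (A ∖ {q}) = ∅, so x is NOT a limit point.
  x = r: opens ∋ x are {q, r, s, t, u}; each meets A ∖ {r}, so x IS a limit point.
  x = s: open {s} ∋ x has {s} ∩ (A ∖ {s}) = ∅, so x is NOT a limit point.
  x = t: opens ∋ x are {q, t}, {q, s, t}, {q, r, s, t, u}; each meets A ∖ {t}, so x IS a limit point.
  x = u: opens ∋ x are {q, r, s, t, u}; each meets A ∖ {u}, so x IS a limit point.
Collecting: A' = {r, t, u}.


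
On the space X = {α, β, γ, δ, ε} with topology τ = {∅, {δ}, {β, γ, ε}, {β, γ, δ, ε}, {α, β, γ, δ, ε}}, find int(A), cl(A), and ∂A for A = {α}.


int(A) = ∅, cl(A) = {α}, ∂A = {α}.

Closed sets in (X, τ) are complements of opens:
  closed(X, τ) = {∅, {α}, {α, δ}, {α, β, γ, ε}, {α, β, γ, δ, ε}}.
int(A) = ⋃ {U ∈ τ : U ⊆ A}. Opens contained in A: ∅.
Taking the union of these: int(A) = ∅.
cl(A) = ⋂ {C closed : A ⊆ C}. Closed sets containing A: {α}, {α, δ}, {α, β, γ, ε}, {α, β, γ, δ, ε}.
Intersecting these: cl(A) = {α}.
∂A = cl(A) ∖ int(A) = {α} ∖ ∅ = {α}.


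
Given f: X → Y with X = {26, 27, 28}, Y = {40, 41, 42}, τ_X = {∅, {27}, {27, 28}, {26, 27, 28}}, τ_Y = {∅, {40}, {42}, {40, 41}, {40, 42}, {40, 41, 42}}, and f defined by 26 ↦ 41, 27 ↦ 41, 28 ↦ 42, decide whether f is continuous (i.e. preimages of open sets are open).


f is NOT continuous.

Compute f^{-1}(U) for each U ∈ τ_Y:
  U = ∅: f^{-1}(U) = ∅ ∈ τ_X ✓.
  U = {40}: f^{-1}(U) = ∅ ∈ τ_X ✓.
  U = {42}: f^{-1}(U) = {28} ∉ τ_X ✗.
  U = {40, 41}: f^{-1}(U) = {26, 27} ∉ τ_X ✗.
  U = {40, 42}: f^{-1}(U) = {28} ∉ τ_X ✗.
  U = {40, 41, 42}: f^{-1}(U) = {26, 27, 28} ∈ τ_X ✓.
Found U = {42} with f^{-1}(U) = {28} not in τ_X. Therefore f is NOT continuous.


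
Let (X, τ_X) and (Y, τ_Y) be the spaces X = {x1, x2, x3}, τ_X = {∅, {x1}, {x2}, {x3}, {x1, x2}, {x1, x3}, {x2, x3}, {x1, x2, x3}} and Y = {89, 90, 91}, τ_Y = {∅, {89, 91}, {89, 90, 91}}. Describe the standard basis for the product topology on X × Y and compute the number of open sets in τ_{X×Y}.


Basis B = {∅ × ∅, {x1} × {89, 91}, {x2} × {89, 91}, {x3} × {89, 91}, {x1} × {89, 90, 91}, {x2} × {89, 90, 91}, {x3} × {89, 90, 91}, {x1, x2} × {89, 91}, {x1, x3} × {89, 91}, {x2, x3} × {89, 91}, {x1, x2} × {89, 90, 91}, {x1, x3} × {89, 90, 91}, {x1, x2, x3} × {89, 91}, {x2, x3} × {89, 90, 91}, {x1, x2, x3} × {89, 90, 91}}; |τ_{X×Y}| = 27.

Enumerate products U × V with U ∈ τ_X, V ∈ τ_Y (deduplicated):
  ∅ × ∅ = {} (∅)
  {x1} × {89, 91} = {(x1,89), (x1,91)}
  {x2} × {89, 91} = {(x2,89), (x2,91)}
  {x3} × {89, 91} = {(x3,89), (x3,91)}
  {x1} × {89, 90, 91} = {(x1,89), (x1,90), (x1,91)}
  {x2} × {89, 90, 91} = {(x2,89), (x2,90), (x2,91)}
  {x3} × {89, 90, 91} = {(x3,89), (x3,90), (x3,91)}
  {x1, x2} × {89, 91} = {(x1,89), (x1,91), (x2,89), (x2,91)}
  {x1, x3} × {89, 91} = {(x1,89), (x1,91), (x3,89), (x3,91)}
  {x2, x3} × {89, 91} = {(x2,89), (x2,91), (x3,89), (x3,91)}
  {x1, x2} × {89, 90, 91} = {(x1,89), (x1,90), (x1,91), (x2,89), (x2,90), (x2,91)}
  {x1, x3} × {89, 90, 91} = {(x1,89), (x1,90), (x1,91), (x3,89), (x3,90), (x3,91)}
  {x1, x2, x3} × {89, 91} = {(x1,89), (x1,91), (x2,89), (x2,91), (x3,89), (x3,91)}
  {x2, x3} × {89, 90, 91} = {(x2,89), (x2,90), (x2,91), (x3,89), (x3,90), (x3,91)}
  {x1, x2, x3} × {89, 90, 91} = {(x1,89), (x1,90), (x1,91), (x2,89), (x2,90), (x2,91), (x3,89), (x3,90), (x3,91)}
These 15 distinct sets form the basis B.
Close under arbitrary unions to get τ_{X×Y}; counting gives |τ_{X×Y}| = 27.


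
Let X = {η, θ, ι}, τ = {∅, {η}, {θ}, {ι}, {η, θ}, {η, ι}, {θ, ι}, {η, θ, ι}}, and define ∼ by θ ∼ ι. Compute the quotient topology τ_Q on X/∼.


X/∼ = {[η], [θ=ι]}; |τ_Q| = 4.

Equivalence classes: [η], [θ=ι].
Quotient map π: X → X/∼ sends η ↦ [η], θ ↦ [θ=ι], ι ↦ [θ=ι].
For each subset V ⊆ X/∼, compute π^{-1}(V) ⊆ X and check whether π^{-1}(V) ∈ τ. V is open in τ_Q iff π^{-1}(V) ∈ τ.
  V = {}: π^{-1}(V) = ∅ ∈ τ ✓.
  V = {[η]}: π^{-1}(V) = {η} ∈ τ ✓.
  V = {[θ=ι]}: π^{-1}(V) = {θ, ι} ∈ τ ✓.
  V = {[η], [θ=ι]}: π^{-1}(V) = {η, θ, ι} ∈ τ ✓.
Open sets in the quotient: τ_Q = {{}, {[η]}, {[θ=ι]}, {[η], [θ=ι]}} (4 elements).


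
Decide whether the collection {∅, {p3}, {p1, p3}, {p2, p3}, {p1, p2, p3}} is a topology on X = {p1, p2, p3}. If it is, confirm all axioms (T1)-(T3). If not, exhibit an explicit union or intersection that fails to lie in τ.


τ IS a topology on X.

Axiom (T1): ∅ ∈ τ? Yes; X ∈ τ? Yes.
Axiom (T2/T3): check pairwise unions and intersections of members of τ.
All pairwise intersections and unions checked — each lies in τ. Therefore τ satisfies (T1), (T2), (T3): it IS a topology on X.


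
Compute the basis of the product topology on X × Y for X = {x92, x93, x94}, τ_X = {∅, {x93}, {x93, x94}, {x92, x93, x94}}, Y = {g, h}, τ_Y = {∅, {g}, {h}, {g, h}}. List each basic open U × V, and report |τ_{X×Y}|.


Basis B = {∅ × ∅, {x93} × {g}, {x93} × {h}, {x93} × {g, h}, {x93, x94} × {g}, {x93, x94} × {h}, {x92, x93, x94} × {g}, {x92, x93, x94} × {h}, {x93, x94} × {g, h}, {x92, x93, x94} × {g, h}}; |τ_{X×Y}| = 16.

Enumerate products U × V with U ∈ τ_X, V ∈ τ_Y (deduplicated):
  ∅ × ∅ = {} (∅)
  {x93} × {g} = {(x93,g)}
  {x93} × {h} = {(x93,h)}
  {x93} × {g, h} = {(x93,g), (x93,h)}
  {x93, x94} × {g} = {(x93,g), (x94,g)}
  {x93, x94} × {h} = {(x93,h), (x94,h)}
  {x92, x93, x94} × {g} = {(x92,g), (x93,g), (x94,g)}
  {x92, x93, x94} × {h} = {(x92,h), (x93,h), (x94,h)}
  {x93, x94} × {g, h} = {(x93,g), (x93,h), (x94,g), (x94,h)}
  {x92, x93, x94} × {g, h} = {(x92,g), (x92,h), (x93,g), (x93,h), (x94,g), (x94,h)}
These 10 distinct sets form the basis B.
Close under arbitrary unions to get τ_{X×Y}; counting gives |τ_{X×Y}| = 16.


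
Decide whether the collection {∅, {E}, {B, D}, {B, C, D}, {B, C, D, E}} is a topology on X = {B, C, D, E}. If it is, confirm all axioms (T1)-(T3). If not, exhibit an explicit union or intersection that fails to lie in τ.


τ is NOT a topology on X.

Axiom (T1): ∅ ∈ τ? Yes; X ∈ τ? Yes.
Axiom (T2/T3): check pairwise unions and intersections of members of τ.
Counterexample for (T2): {E} ∪ {B, D} = {B, D, E} ∉ τ. Therefore τ is NOT a topology.


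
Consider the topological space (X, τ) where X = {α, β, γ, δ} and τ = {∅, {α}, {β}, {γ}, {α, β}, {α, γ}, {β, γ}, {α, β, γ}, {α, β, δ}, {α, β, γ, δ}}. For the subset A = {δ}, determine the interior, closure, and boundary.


int(A) = ∅, cl(A) = {δ}, ∂A = {δ}.

Closed sets in (X, τ) are complements of opens:
  closed(X, τ) = {∅, {γ}, {δ}, {α, δ}, {β, δ}, {γ, δ}, {α, β, δ}, {α, γ, δ}, {β, γ, δ}, {α, β, γ, δ}}.
int(A) = ⋃ {U ∈ τ : U ⊆ A}. Opens contained in A: ∅.
Taking the union of these: int(A) = ∅.
cl(A) = ⋂ {C closed : A ⊆ C}. Closed sets containing A: {δ}, {α, δ}, {β, δ}, {γ, δ}, {α, β, δ}, {α, γ, δ}, {β, γ, δ}, {α, β, γ, δ}.
Intersecting these: cl(A) = {δ}.
∂A = cl(A) ∖ int(A) = {δ} ∖ ∅ = {δ}.


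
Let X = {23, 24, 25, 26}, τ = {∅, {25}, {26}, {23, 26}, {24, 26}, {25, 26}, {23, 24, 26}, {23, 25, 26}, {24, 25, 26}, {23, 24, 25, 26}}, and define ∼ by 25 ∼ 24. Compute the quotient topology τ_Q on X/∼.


X/∼ = {[23], [24=25], [26]}; |τ_Q| = 5.

Equivalence classes: [23], [24=25], [26].
Quotient map π: X → X/∼ sends 23 ↦ [23], 24 ↦ [24=25], 25 ↦ [24=25], 26 ↦ [26].
For each subset V ⊆ X/∼, compute π^{-1}(V) ⊆ X and check whether π^{-1}(V) ∈ τ. V is open in τ_Q iff π^{-1}(V) ∈ τ.
  V = {}: π^{-1}(V) = ∅ ∈ τ ✓.
  V = {[23]}: π^{-1}(V) = {23} ∉ τ ✗.
  V = {[24=25]}: π^{-1}(V) = {24, 25} ∉ τ ✗.
  V = {[23], [24=25]}: π^{-1}(V) = {23, 24, 25} ∉ τ ✗.
  V = {[26]}: π^{-1}(V) = {26} ∈ τ ✓.
  V = {[23], [26]}: π^{-1}(V) = {23, 26} ∈ τ ✓.
  V = {[24=25], [26]}: π^{-1}(V) = {24, 25, 26} ∈ τ ✓.
  V = {[23], [24=25], [26]}: π^{-1}(V) = {23, 24, 25, 26} ∈ τ ✓.
Open sets in the quotient: τ_Q = {{}, {[26]}, {[23], [26]}, {[24=25], [26]}, {[23], [24=25], [26]}} (5 elements).


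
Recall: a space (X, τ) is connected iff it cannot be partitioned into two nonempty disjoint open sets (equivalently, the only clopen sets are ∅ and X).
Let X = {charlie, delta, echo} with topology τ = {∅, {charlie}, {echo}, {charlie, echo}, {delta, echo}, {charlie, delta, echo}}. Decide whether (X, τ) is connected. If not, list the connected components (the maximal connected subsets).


(X, τ) is disconnected; components = [{charlie}, {delta, echo}].

Find clopen sets (U ∈ τ with X ∖ U ∈ τ):
  U = ∅, X ∖ U = {charlie, delta, echo} — both open, so U is clopen.
  U = {charlie}, X ∖ U = {delta, echo} — both open, so U is clopen.
  U = {delta, echo}, X ∖ U = {charlie} — both open, so U is clopen.
  U = {charlie, delta, echo}, X ∖ U = ∅ — both open, so U is clopen.
Nontrivial clopen(s) exist: e.g. {delta, echo}. So (X, τ) is disconnected.
Compute connected components by grouping points that agree on all clopens:
  component: {charlie}
  component: {delta, echo}


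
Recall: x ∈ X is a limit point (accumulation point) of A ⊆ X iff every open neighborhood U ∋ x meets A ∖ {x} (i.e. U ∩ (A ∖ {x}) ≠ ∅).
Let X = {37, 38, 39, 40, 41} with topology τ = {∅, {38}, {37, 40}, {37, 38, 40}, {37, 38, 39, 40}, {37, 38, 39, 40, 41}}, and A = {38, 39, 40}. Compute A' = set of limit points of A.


A' = {37, 39, 41}

For each x ∈ X, list the open sets U ∈ τ with x ∈ U, then check whether U ∩ (A ∖ {x}) ≠ ∅ for every such U.
  x = 37: opens ∋ x are {37, 40}, {37, 38, 40}, {37, 38, 39, 40}, {37, 38, 39, 40, 41}; each meets A ∖ {37}, so x IS a limit point.
  x = 38: open {38} ∋ x has {38} ∩ (A ∖ {38}) = ∅, so x is NOT a limit point.
  x = 39: opens ∋ x are {37, 38, 39, 40}, {37, 38, 39, 40, 41}; each meets A ∖ {39}, so x IS a limit point.
  x = 40: open {37, 40} ∋ x has {37, 40} ∩ (A ∖ {40}) = ∅, so x is NOT a limit point.
  x = 41: opens ∋ x are {37, 38, 39, 40, 41}; each meets A ∖ {41}, so x IS a limit point.
Collecting: A' = {37, 39, 41}.


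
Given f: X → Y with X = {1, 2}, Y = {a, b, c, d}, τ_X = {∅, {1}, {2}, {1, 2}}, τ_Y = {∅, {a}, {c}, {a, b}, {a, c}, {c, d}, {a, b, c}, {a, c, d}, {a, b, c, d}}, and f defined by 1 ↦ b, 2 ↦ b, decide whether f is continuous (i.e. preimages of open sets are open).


f IS continuous.

Compute f^{-1}(U) for each U ∈ τ_Y:
  U = ∅: f^{-1}(U) = ∅ ∈ τ_X ✓.
  U = {a}: f^{-1}(U) = ∅ ∈ τ_X ✓.
  U = {c}: f^{-1}(U) = ∅ ∈ τ_X ✓.
  U = {a, b}: f^{-1}(U) = {1, 2} ∈ τ_X ✓.
  U = {a, c}: f^{-1}(U) = ∅ ∈ τ_X ✓.
  U = {c, d}: f^{-1}(U) = ∅ ∈ τ_X ✓.
  U = {a, b, c}: f^{-1}(U) = {1, 2} ∈ τ_X ✓.
  U = {a, c, d}: f^{-1}(U) = ∅ ∈ τ_X ✓.
  U = {a, b, c, d}: f^{-1}(U) = {1, 2} ∈ τ_X ✓.
Every preimage lies in τ_X, so f IS continuous.


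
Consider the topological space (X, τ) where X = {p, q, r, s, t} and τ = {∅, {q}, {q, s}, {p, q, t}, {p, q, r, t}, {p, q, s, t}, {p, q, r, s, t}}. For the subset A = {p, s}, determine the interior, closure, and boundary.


int(A) = ∅, cl(A) = {p, r, s, t}, ∂A = {p, r, s, t}.

Closed sets in (X, τ) are complements of opens:
  closed(X, τ) = {∅, {r}, {s}, {r, s}, {p, r, t}, {p, r, s, t}, {p, q, r, s, t}}.
int(A) = ⋃ {U ∈ τ : U ⊆ A}. Opens contained in A: ∅.
Taking the union of these: int(A) = ∅.
cl(A) = ⋂ {C closed : A ⊆ C}. Closed sets containing A: {p, r, s, t}, {p, q, r, s, t}.
Intersecting these: cl(A) = {p, r, s, t}.
∂A = cl(A) ∖ int(A) = {p, r, s, t} ∖ ∅ = {p, r, s, t}.


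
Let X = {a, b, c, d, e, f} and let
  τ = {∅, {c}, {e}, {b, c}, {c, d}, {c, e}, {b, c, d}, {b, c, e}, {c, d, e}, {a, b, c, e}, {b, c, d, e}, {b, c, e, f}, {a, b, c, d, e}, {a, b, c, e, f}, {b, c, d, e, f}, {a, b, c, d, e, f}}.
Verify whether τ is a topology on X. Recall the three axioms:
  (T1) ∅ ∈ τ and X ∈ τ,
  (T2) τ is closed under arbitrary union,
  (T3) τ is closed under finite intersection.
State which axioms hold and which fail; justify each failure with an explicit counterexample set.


τ IS a topology on X.

Axiom (T1): ∅ ∈ τ? Yes; X ∈ τ? Yes.
Axiom (T2/T3): check pairwise unions and intersections of members of τ.
All pairwise intersections and unions checked — each lies in τ. Therefore τ satisfies (T1), (T2), (T3): it IS a topology on X.


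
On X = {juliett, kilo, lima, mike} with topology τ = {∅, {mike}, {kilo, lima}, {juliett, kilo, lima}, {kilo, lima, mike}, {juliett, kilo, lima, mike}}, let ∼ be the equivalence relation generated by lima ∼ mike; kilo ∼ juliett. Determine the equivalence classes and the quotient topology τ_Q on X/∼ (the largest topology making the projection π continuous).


X/∼ = {[juliett=kilo], [lima=mike]}; |τ_Q| = 2.

Equivalence classes: [juliett=kilo], [lima=mike].
Quotient map π: X → X/∼ sends juliett ↦ [juliett=kilo], kilo ↦ [juliett=kilo], lima ↦ [lima=mike], mike ↦ [lima=mike].
For each subset V ⊆ X/∼, compute π^{-1}(V) ⊆ X and check whether π^{-1}(V) ∈ τ. V is open in τ_Q iff π^{-1}(V) ∈ τ.
  V = {}: π^{-1}(V) = ∅ ∈ τ ✓.
  V = {[juliett=kilo]}: π^{-1}(V) = {juliett, kilo} ∉ τ ✗.
  V = {[lima=mike]}: π^{-1}(V) = {lima, mike} ∉ τ ✗.
  V = {[juliett=kilo], [lima=mike]}: π^{-1}(V) = {juliett, kilo, lima, mike} ∈ τ ✓.
Open sets in the quotient: τ_Q = {{}, {[juliett=kilo], [lima=mike]}} (2 elements).


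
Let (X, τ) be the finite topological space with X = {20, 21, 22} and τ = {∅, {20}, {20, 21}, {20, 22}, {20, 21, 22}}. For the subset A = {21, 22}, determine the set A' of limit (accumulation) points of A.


A' = ∅

For each x ∈ X, list the open sets U ∈ τ with x ∈ U, then check whether U ∩ (A ∖ {x}) ≠ ∅ for every such U.
  x = 20: open {20} ∋ x has {20} ∩ (A ∖ {20}) = ∅, so x is NOT a limit point.
  x = 21: open {20, 21} ∋ x has {20, 21} ∩ (A ∖ {21}) = ∅, so x is NOT a limit point.
  x = 22: open {20, 22} ∋ x has {20, 22} ∩ (A ∖ {22}) = ∅, so x is NOT a limit point.
Collecting: A' = ∅.


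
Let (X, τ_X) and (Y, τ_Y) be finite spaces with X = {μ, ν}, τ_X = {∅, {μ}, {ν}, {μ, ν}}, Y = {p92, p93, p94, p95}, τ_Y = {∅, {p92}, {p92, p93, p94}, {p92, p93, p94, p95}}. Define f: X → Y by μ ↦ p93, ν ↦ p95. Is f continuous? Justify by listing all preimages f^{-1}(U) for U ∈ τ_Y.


f IS continuous.

Compute f^{-1}(U) for each U ∈ τ_Y:
  U = ∅: f^{-1}(U) = ∅ ∈ τ_X ✓.
  U = {p92}: f^{-1}(U) = ∅ ∈ τ_X ✓.
  U = {p92, p93, p94}: f^{-1}(U) = {μ} ∈ τ_X ✓.
  U = {p92, p93, p94, p95}: f^{-1}(U) = {μ, ν} ∈ τ_X ✓.
Every preimage lies in τ_X, so f IS continuous.


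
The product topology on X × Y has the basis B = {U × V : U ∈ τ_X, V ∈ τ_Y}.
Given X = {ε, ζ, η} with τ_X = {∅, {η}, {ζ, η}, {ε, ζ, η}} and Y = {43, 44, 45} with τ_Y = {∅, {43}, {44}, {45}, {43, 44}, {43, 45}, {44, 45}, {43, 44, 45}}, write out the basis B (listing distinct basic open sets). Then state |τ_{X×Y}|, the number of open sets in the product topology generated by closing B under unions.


Basis B = {∅ × ∅, {η} × {43}, {η} × {44}, {η} × {45}, {ζ, η} × {43}, {ζ, η} × {44}, {ζ, η} × {45}, {η} × {43, 44}, {η} × {43, 45}, {η} × {44, 45}, {ε, ζ, η} × {43}, {ε, ζ, η} × {44}, {ε, ζ, η} × {45}, {η} × {43, 44, 45}, {ζ, η} × {43, 44}, {ζ, η} × {43, 45}, {ζ, η} × {44, 45}, {ε, ζ, η} × {43, 44}, {ε, ζ, η} × {43, 45}, {ε, ζ, η} × {44, 45}, {ζ, η} × {43, 44, 45}, {ε, ζ, η} × {43, 44, 45}}; |τ_{X×Y}| = 64.

Enumerate products U × V with U ∈ τ_X, V ∈ τ_Y (deduplicated):
  ∅ × ∅ = {} (∅)
  {η} × {43} = {(η,43)}
  {η} × {44} = {(η,44)}
  {η} × {45} = {(η,45)}
  {ζ, η} × {43} = {(ζ,43), (η,43)}
  {ζ, η} × {44} = {(ζ,44), (η,44)}
  {ζ, η} × {45} = {(ζ,45), (η,45)}
  {η} × {43, 44} = {(η,43), (η,44)}
  {η} × {43, 45} = {(η,43), (η,45)}
  {η} × {44, 45} = {(η,44), (η,45)}
  {ε, ζ, η} × {43} = {(ε,43), (ζ,43), (η,43)}
  {ε, ζ, η} × {44} = {(ε,44), (ζ,44), (η,44)}
  {ε, ζ, η} × {45} = {(ε,45), (ζ,45), (η,45)}
  {η} × {43, 44, 45} = {(η,43), (η,44), (η,45)}
  {ζ, η} × {43, 44} = {(ζ,43), (ζ,44), (η,43), (η,44)}
  {ζ, η} × {43, 45} = {(ζ,43), (ζ,45), (η,43), (η,45)}
  {ζ, η} × {44, 45} = {(ζ,44), (ζ,45), (η,44), (η,45)}
  {ε, ζ, η} × {43, 44} = {(ε,43), (ε,44), (ζ,43), (ζ,44), (η,43), (η,44)}
  {ε, ζ, η} × {43, 45} = {(ε,43), (ε,45), (ζ,43), (ζ,45), (η,43), (η,45)}
  {ε, ζ, η} × {44, 45} = {(ε,44), (ε,45), (ζ,44), (ζ,45), (η,44), (η,45)}
  {ζ, η} × {43, 44, 45} = {(ζ,43), (ζ,44), (ζ,45), (η,43), (η,44), (η,45)}
  {ε, ζ, η} × {43, 44, 45} = {(ε,43), (ε,44), (ε,45), (ζ,43), (ζ,44), (ζ,45), (η,43), (η,44), (η,45)}
These 22 distinct sets form the basis B.
Close under arbitrary unions to get τ_{X×Y}; counting gives |τ_{X×Y}| = 64.


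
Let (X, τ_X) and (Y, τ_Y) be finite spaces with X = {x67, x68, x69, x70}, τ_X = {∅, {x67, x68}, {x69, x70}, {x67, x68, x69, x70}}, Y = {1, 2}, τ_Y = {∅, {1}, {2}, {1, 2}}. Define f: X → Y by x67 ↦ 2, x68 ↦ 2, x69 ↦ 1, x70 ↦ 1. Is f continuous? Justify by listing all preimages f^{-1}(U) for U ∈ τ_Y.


f IS continuous.

Compute f^{-1}(U) for each U ∈ τ_Y:
  U = ∅: f^{-1}(U) = ∅ ∈ τ_X ✓.
  U = {1}: f^{-1}(U) = {x69, x70} ∈ τ_X ✓.
  U = {2}: f^{-1}(U) = {x67, x68} ∈ τ_X ✓.
  U = {1, 2}: f^{-1}(U) = {x67, x68, x69, x70} ∈ τ_X ✓.
Every preimage lies in τ_X, so f IS continuous.


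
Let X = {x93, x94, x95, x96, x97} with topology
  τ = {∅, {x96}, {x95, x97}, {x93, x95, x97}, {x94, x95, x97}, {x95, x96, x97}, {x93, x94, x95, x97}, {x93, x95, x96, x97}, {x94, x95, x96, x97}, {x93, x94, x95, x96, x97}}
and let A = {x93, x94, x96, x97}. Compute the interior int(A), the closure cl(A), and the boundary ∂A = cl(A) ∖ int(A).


int(A) = {x96}, cl(A) = {x93, x94, x95, x96, x97}, ∂A = {x93, x94, x95, x97}.

Closed sets in (X, τ) are complements of opens:
  closed(X, τ) = {∅, {x93}, {x94}, {x96}, {x93, x94}, {x93, x96}, {x94, x96}, {x93, x94, x96}, {x93, x94, x95, x97}, {x93, x94, x95, x96, x97}}.
int(A) = ⋃ {U ∈ τ : U ⊆ A}. Opens contained in A: ∅, {x96}.
Taking the union of these: int(A) = {x96}.
cl(A) = ⋂ {C closed : A ⊆ C}. Closed sets containing A: {x93, x94, x95, x96, x97}.
Intersecting these: cl(A) = {x93, x94, x95, x96, x97}.
∂A = cl(A) ∖ int(A) = {x93, x94, x95, x96, x97} ∖ {x96} = {x93, x94, x95, x97}.


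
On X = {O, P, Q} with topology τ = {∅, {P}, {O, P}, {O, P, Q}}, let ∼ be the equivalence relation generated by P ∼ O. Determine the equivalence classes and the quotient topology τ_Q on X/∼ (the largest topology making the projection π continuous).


X/∼ = {[O=P], [Q]}; |τ_Q| = 3.

Equivalence classes: [O=P], [Q].
Quotient map π: X → X/∼ sends O ↦ [O=P], P ↦ [O=P], Q ↦ [Q].
For each subset V ⊆ X/∼, compute π^{-1}(V) ⊆ X and check whether π^{-1}(V) ∈ τ. V is open in τ_Q iff π^{-1}(V) ∈ τ.
  V = {}: π^{-1}(V) = ∅ ∈ τ ✓.
  V = {[O=P]}: π^{-1}(V) = {O, P} ∈ τ ✓.
  V = {[Q]}: π^{-1}(V) = {Q} ∉ τ ✗.
  V = {[O=P], [Q]}: π^{-1}(V) = {O, P, Q} ∈ τ ✓.
Open sets in the quotient: τ_Q = {{}, {[O=P]}, {[O=P], [Q]}} (3 elements).


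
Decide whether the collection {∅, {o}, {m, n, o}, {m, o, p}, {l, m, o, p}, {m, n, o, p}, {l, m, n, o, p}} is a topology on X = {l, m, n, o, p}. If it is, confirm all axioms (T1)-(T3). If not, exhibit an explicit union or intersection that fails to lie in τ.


τ is NOT a topology on X.

Axiom (T1): ∅ ∈ τ? Yes; X ∈ τ? Yes.
Axiom (T2/T3): check pairwise unions and intersections of members of τ.
Counterexample for (T3): {m, n, o} ∩ {m, o, p} = {m, o} ∉ τ. Therefore τ is NOT a topology.


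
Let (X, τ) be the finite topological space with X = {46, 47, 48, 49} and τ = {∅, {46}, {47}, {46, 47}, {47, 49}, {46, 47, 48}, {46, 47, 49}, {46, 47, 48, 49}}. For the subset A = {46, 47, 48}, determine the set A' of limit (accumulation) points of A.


A' = {48, 49}

For each x ∈ X, list the open sets U ∈ τ with x ∈ U, then check whether U ∩ (A ∖ {x}) ≠ ∅ for every such U.
  x = 46: open {46} ∋ x has {46} ∩ (A ∖ {46}) = ∅, so x is NOT a limit point.
  x = 47: open {47} ∋ x has {47} ∩ (A ∖ {47}) = ∅, so x is NOT a limit point.
  x = 48: opens ∋ x are {46, 47, 48}, {46, 47, 48, 49}; each meets A ∖ {48}, so x IS a limit point.
  x = 49: opens ∋ x are {47, 49}, {46, 47, 49}, {46, 47, 48, 49}; each meets A ∖ {49}, so x IS a limit point.
Collecting: A' = {48, 49}.


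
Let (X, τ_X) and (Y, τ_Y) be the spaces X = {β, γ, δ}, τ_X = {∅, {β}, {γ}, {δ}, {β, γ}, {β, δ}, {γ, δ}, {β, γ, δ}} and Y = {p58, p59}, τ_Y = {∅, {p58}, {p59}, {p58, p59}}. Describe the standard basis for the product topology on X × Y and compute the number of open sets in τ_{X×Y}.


Basis B = {∅ × ∅, {β} × {p58}, {β} × {p59}, {γ} × {p58}, {γ} × {p59}, {δ} × {p58}, {δ} × {p59}, {β} × {p58, p59}, {β, γ} × {p58}, {β, δ} × {p58}, {β, γ} × {p59}, {β, δ} × {p59}, {γ} × {p58, p59}, {γ, δ} × {p58}, {γ, δ} × {p59}, {δ} × {p58, p59}, {β, γ, δ} × {p58}, {β, γ, δ} × {p59}, {β, γ} × {p58, p59}, {β, δ} × {p58, p59}, {γ, δ} × {p58, p59}, {β, γ, δ} × {p58, p59}}; |τ_{X×Y}| = 64.

Enumerate products U × V with U ∈ τ_X, V ∈ τ_Y (deduplicated):
  ∅ × ∅ = {} (∅)
  {β} × {p58} = {(β,p58)}
  {β} × {p59} = {(β,p59)}
  {γ} × {p58} = {(γ,p58)}
  {γ} × {p59} = {(γ,p59)}
  {δ} × {p58} = {(δ,p58)}
  {δ} × {p59} = {(δ,p59)}
  {β} × {p58, p59} = {(β,p58), (β,p59)}
  {β, γ} × {p58} = {(β,p58), (γ,p58)}
  {β, δ} × {p58} = {(β,p58), (δ,p58)}
  {β, γ} × {p59} = {(β,p59), (γ,p59)}
  {β, δ} × {p59} = {(β,p59), (δ,p59)}
  {γ} × {p58, p59} = {(γ,p58), (γ,p59)}
  {γ, δ} × {p58} = {(γ,p58), (δ,p58)}
  {γ, δ} × {p59} = {(γ,p59), (δ,p59)}
  {δ} × {p58, p59} = {(δ,p58), (δ,p59)}
  {β, γ, δ} × {p58} = {(β,p58), (γ,p58), (δ,p58)}
  {β, γ, δ} × {p59} = {(β,p59), (γ,p59), (δ,p59)}
  {β, γ} × {p58, p59} = {(β,p58), (β,p59), (γ,p58), (γ,p59)}
  {β, δ} × {p58, p59} = {(β,p58), (β,p59), (δ,p58), (δ,p59)}
  {γ, δ} × {p58, p59} = {(γ,p58), (γ,p59), (δ,p58), (δ,p59)}
  {β, γ, δ} × {p58, p59} = {(β,p58), (β,p59), (γ,p58), (γ,p59), (δ,p58), (δ,p59)}
These 22 distinct sets form the basis B.
Close under arbitrary unions to get τ_{X×Y}; counting gives |τ_{X×Y}| = 64.


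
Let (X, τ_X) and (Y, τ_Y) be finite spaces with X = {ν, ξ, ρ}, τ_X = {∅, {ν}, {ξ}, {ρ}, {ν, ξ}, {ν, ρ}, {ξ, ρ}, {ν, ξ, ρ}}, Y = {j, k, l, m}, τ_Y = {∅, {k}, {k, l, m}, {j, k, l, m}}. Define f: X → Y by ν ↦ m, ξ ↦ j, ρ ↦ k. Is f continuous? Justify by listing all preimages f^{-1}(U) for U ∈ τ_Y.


f IS continuous.

Compute f^{-1}(U) for each U ∈ τ_Y:
  U = ∅: f^{-1}(U) = ∅ ∈ τ_X ✓.
  U = {k}: f^{-1}(U) = {ρ} ∈ τ_X ✓.
  U = {k, l, m}: f^{-1}(U) = {ν, ρ} ∈ τ_X ✓.
  U = {j, k, l, m}: f^{-1}(U) = {ν, ξ, ρ} ∈ τ_X ✓.
Every preimage lies in τ_X, so f IS continuous.


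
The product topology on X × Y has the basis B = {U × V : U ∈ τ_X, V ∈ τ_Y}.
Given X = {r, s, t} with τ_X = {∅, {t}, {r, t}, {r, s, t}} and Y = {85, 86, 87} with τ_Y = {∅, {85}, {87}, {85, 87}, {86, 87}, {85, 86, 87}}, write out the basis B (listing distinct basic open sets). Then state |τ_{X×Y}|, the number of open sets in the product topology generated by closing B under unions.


Basis B = {∅ × ∅, {t} × {85}, {t} × {87}, {r, t} × {85}, {r, t} × {87}, {t} × {85, 87}, {t} × {86, 87}, {r, s, t} × {85}, {r, s, t} × {87}, {t} × {85, 86, 87}, {r, t} × {85, 87}, {r, t} × {86, 87}, {r, t} × {85, 86, 87}, {r, s, t} × {85, 87}, {r, s, t} × {86, 87}, {r, s, t} × {85, 86, 87}}; |τ_{X×Y}| = 40.

Enumerate products U × V with U ∈ τ_X, V ∈ τ_Y (deduplicated):
  ∅ × ∅ = {} (∅)
  {t} × {85} = {(t,85)}
  {t} × {87} = {(t,87)}
  {r, t} × {85} = {(r,85), (t,85)}
  {r, t} × {87} = {(r,87), (t,87)}
  {t} × {85, 87} = {(t,85), (t,87)}
  {t} × {86, 87} = {(t,86), (t,87)}
  {r, s, t} × {85} = {(r,85), (s,85), (t,85)}
  {r, s, t} × {87} = {(r,87), (s,87), (t,87)}
  {t} × {85, 86, 87} = {(t,85), (t,86), (t,87)}
  {r, t} × {85, 87} = {(r,85), (r,87), (t,85), (t,87)}
  {r, t} × {86, 87} = {(r,86), (r,87), (t,86), (t,87)}
  {r, t} × {85, 86, 87} = {(r,85), (r,86), (r,87), (t,85), (t,86), (t,87)}
  {r, s, t} × {85, 87} = {(r,85), (r,87), (s,85), (s,87), (t,85), (t,87)}
  {r, s, t} × {86, 87} = {(r,86), (r,87), (s,86), (s,87), (t,86), (t,87)}
  {r, s, t} × {85, 86, 87} = {(r,85), (r,86), (r,87), (s,85), (s,86), (s,87), (t,85), (t,86), (t,87)}
These 16 distinct sets form the basis B.
Close under arbitrary unions to get τ_{X×Y}; counting gives |τ_{X×Y}| = 40.


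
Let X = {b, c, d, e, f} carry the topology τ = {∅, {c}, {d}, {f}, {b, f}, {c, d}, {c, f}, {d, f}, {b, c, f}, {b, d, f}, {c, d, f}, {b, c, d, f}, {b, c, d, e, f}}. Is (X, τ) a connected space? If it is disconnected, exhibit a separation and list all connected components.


(X, τ) is connected.

Find clopen sets (U ∈ τ with X ∖ U ∈ τ):
  U = ∅, X ∖ U = {b, c, d, e, f} — both open, so U is clopen.
  U = {b, c, d, e, f}, X ∖ U = ∅ — both open, so U is clopen.
Only trivial clopens (∅ and X) exist, so (X, τ) is connected.
Compute connected components by grouping points that agree on all clopens:
  component: {b, c, d, e, f}


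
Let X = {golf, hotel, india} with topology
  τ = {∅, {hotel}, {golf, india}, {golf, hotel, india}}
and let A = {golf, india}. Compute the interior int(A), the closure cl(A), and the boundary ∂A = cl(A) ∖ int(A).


int(A) = {golf, india}, cl(A) = {golf, india}, ∂A = ∅.

Closed sets in (X, τ) are complements of opens:
  closed(X, τ) = {∅, {hotel}, {golf, india}, {golf, hotel, india}}.
int(A) = ⋃ {U ∈ τ : U ⊆ A}. Opens contained in A: ∅, {golf, india}.
Taking the union of these: int(A) = {golf, india}.
cl(A) = ⋂ {C closed : A ⊆ C}. Closed sets containing A: {golf, india}, {golf, hotel, india}.
Intersecting these: cl(A) = {golf, india}.
∂A = cl(A) ∖ int(A) = {golf, india} ∖ {golf, india} = ∅.


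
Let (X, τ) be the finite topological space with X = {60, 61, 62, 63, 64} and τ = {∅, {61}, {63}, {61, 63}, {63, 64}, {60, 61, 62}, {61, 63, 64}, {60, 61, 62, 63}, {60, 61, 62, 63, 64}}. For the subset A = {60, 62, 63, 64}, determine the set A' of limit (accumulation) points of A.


A' = {60, 62, 64}

For each x ∈ X, list the open sets U ∈ τ with x ∈ U, then check whether U ∩ (A ∖ {x}) ≠ ∅ for every such U.
  x = 60: opens ∋ x are {60, 61, 62}, {60, 61, 62, 63}, {60, 61, 62, 63, 64}; each meets A ∖ {60}, so x IS a limit point.
  x = 61: open {61} ∋ x has {61} ∩ (A ∖ {61}) = ∅, so x is NOT a limit point.
  x = 62: opens ∋ x are {60, 61, 62}, {60, 61, 62, 63}, {60, 61, 62, 63, 64}; each meets A ∖ {62}, so x IS a limit point.
  x = 63: open {63} ∋ x has {63} ∩ (A ∖ {63}) = ∅, so x is NOT a limit point.
  x = 64: opens ∋ x are {63, 64}, {61, 63, 64}, {60, 61, 62, 63, 64}; each meets A ∖ {64}, so x IS a limit point.
Collecting: A' = {60, 62, 64}.


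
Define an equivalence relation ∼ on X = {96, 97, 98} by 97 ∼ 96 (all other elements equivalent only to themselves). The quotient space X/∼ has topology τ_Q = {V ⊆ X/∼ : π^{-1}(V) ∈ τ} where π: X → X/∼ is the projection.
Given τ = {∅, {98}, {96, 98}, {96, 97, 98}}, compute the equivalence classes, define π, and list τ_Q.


X/∼ = {[96=97], [98]}; |τ_Q| = 3.

Equivalence classes: [96=97], [98].
Quotient map π: X → X/∼ sends 96 ↦ [96=97], 97 ↦ [96=97], 98 ↦ [98].
For each subset V ⊆ X/∼, compute π^{-1}(V) ⊆ X and check whether π^{-1}(V) ∈ τ. V is open in τ_Q iff π^{-1}(V) ∈ τ.
  V = {}: π^{-1}(V) = ∅ ∈ τ ✓.
  V = {[96=97]}: π^{-1}(V) = {96, 97} ∉ τ ✗.
  V = {[98]}: π^{-1}(V) = {98} ∈ τ ✓.
  V = {[96=97], [98]}: π^{-1}(V) = {96, 97, 98} ∈ τ ✓.
Open sets in the quotient: τ_Q = {{}, {[98]}, {[96=97], [98]}} (3 elements).


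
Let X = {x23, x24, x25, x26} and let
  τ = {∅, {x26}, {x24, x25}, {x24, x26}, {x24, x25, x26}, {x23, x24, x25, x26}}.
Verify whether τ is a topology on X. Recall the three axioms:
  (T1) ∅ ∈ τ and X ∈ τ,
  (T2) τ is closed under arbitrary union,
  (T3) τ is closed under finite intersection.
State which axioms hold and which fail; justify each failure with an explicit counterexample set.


τ is NOT a topology on X.

Axiom (T1): ∅ ∈ τ? Yes; X ∈ τ? Yes.
Axiom (T2/T3): check pairwise unions and intersections of members of τ.
Counterexample for (T3): {x24, x25} ∩ {x24, x26} = {x24} ∉ τ. Therefore τ is NOT a topology.


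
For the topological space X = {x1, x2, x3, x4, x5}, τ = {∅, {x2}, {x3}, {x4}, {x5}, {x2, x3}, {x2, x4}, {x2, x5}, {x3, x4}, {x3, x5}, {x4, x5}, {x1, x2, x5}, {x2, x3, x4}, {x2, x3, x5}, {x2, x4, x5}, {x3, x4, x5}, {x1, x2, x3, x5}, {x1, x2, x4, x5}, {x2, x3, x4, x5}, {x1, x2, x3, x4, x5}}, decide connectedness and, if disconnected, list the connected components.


(X, τ) is disconnected; components = [{x3}, {x4}, {x1, x2, x5}].

Find clopen sets (U ∈ τ with X ∖ U ∈ τ):
  U = ∅, X ∖ U = {x1, x2, x3, x4, x5} — both open, so U is clopen.
  U = {x3}, X ∖ U = {x1, x2, x4, x5} — both open, so U is clopen.
  U = {x4}, X ∖ U = {x1, x2, x3, x5} — both open, so U is clopen.
  U = {x3, x4}, X ∖ U = {x1, x2, x5} — both open, so U is clopen.
  U = {x1, x2, x5}, X ∖ U = {x3, x4} — both open, so U is clopen.
  U = {x1, x2, x3, x5}, X ∖ U = {x4} — both open, so U is clopen.
  U = {x1, x2, x4, x5}, X ∖ U = {x3} — both open, so U is clopen.
  U = {x1, x2, x3, x4, x5}, X ∖ U = ∅ — both open, so U is clopen.
Nontrivial clopen(s) exist: e.g. {x1, x2, x5}. So (X, τ) is disconnected.
Compute connected components by grouping points that agree on all clopens:
  component: {x3}
  component: {x4}
  component: {x1, x2, x5}


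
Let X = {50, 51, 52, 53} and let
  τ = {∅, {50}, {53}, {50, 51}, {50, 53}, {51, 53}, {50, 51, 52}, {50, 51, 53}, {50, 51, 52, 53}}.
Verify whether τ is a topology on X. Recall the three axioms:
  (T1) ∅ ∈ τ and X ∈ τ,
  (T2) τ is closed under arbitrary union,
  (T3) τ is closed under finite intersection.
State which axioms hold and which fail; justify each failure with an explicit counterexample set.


τ is NOT a topology on X.

Axiom (T1): ∅ ∈ τ? Yes; X ∈ τ? Yes.
Axiom (T2/T3): check pairwise unions and intersections of members of τ.
Counterexample for (T3): {50, 51} ∩ {51, 53} = {51} ∉ τ. Therefore τ is NOT a topology.


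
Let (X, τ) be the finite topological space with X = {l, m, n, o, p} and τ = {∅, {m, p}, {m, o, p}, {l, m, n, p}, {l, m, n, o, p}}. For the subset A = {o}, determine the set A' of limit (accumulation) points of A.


A' = ∅

For each x ∈ X, list the open sets U ∈ τ with x ∈ U, then check whether U ∩ (A ∖ {x}) ≠ ∅ for every such U.
  x = l: open {l, m, n, p} ∋ x has {l, m, n, p} ∩ (A ∖ {l}) = ∅, so x is NOT a limit point.
  x = m: open {m, p} ∋ x has {m, p} ∩ (A ∖ {m}) = ∅, so x is NOT a limit point.
  x = n: open {l, m, n, p} ∋ x has {l, m, n, p} ∩ (A ∖ {n}) = ∅, so x is NOT a limit point.
  x = o: open {m, o, p} ∋ x has {m, o, p} ∩ (A ∖ {o}) = ∅, so x is NOT a limit point.
  x = p: open {m, p} ∋ x has {m, p} ∩ (A ∖ {p}) = ∅, so x is NOT a limit point.
Collecting: A' = ∅.


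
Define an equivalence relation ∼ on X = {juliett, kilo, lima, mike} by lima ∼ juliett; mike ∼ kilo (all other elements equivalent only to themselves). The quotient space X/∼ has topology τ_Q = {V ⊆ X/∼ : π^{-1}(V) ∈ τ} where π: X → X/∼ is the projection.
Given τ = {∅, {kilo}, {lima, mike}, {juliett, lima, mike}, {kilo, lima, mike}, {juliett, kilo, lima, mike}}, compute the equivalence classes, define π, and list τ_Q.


X/∼ = {[juliett=lima], [kilo=mike]}; |τ_Q| = 2.

Equivalence classes: [juliett=lima], [kilo=mike].
Quotient map π: X → X/∼ sends juliett ↦ [juliett=lima], kilo ↦ [kilo=mike], lima ↦ [juliett=lima], mike ↦ [kilo=mike].
For each subset V ⊆ X/∼, compute π^{-1}(V) ⊆ X and check whether π^{-1}(V) ∈ τ. V is open in τ_Q iff π^{-1}(V) ∈ τ.
  V = {}: π^{-1}(V) = ∅ ∈ τ ✓.
  V = {[juliett=lima]}: π^{-1}(V) = {juliett, lima} ∉ τ ✗.
  V = {[kilo=mike]}: π^{-1}(V) = {kilo, mike} ∉ τ ✗.
  V = {[juliett=lima], [kilo=mike]}: π^{-1}(V) = {juliett, kilo, lima, mike} ∈ τ ✓.
Open sets in the quotient: τ_Q = {{}, {[juliett=lima], [kilo=mike]}} (2 elements).


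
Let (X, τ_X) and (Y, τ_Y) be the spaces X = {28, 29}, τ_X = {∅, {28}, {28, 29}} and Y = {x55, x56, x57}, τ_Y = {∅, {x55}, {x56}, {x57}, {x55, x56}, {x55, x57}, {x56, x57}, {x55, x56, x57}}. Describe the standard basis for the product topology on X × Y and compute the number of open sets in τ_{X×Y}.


Basis B = {∅ × ∅, {28} × {x55}, {28} × {x56}, {28} × {x57}, {28} × {x55, x56}, {28} × {x55, x57}, {28, 29} × {x55}, {28} × {x56, x57}, {28, 29} × {x56}, {28, 29} × {x57}, {28} × {x55, x56, x57}, {28, 29} × {x55, x56}, {28, 29} × {x55, x57}, {28, 29} × {x56, x57}, {28, 29} × {x55, x56, x57}}; |τ_{X×Y}| = 27.

Enumerate products U × V with U ∈ τ_X, V ∈ τ_Y (deduplicated):
  ∅ × ∅ = {} (∅)
  {28} × {x55} = {(28,x55)}
  {28} × {x56} = {(28,x56)}
  {28} × {x57} = {(28,x57)}
  {28} × {x55, x56} = {(28,x55), (28,x56)}
  {28} × {x55, x57} = {(28,x55), (28,x57)}
  {28, 29} × {x55} = {(28,x55), (29,x55)}
  {28} × {x56, x57} = {(28,x56), (28,x57)}
  {28, 29} × {x56} = {(28,x56), (29,x56)}
  {28, 29} × {x57} = {(28,x57), (29,x57)}
  {28} × {x55, x56, x57} = {(28,x55), (28,x56), (28,x57)}
  {28, 29} × {x55, x56} = {(28,x55), (28,x56), (29,x55), (29,x56)}
  {28, 29} × {x55, x57} = {(28,x55), (28,x57), (29,x55), (29,x57)}
  {28, 29} × {x56, x57} = {(28,x56), (28,x57), (29,x56), (29,x57)}
  {28, 29} × {x55, x56, x57} = {(28,x55), (28,x56), (28,x57), (29,x55), (29,x56), (29,x57)}
These 15 distinct sets form the basis B.
Close under arbitrary unions to get τ_{X×Y}; counting gives |τ_{X×Y}| = 27.


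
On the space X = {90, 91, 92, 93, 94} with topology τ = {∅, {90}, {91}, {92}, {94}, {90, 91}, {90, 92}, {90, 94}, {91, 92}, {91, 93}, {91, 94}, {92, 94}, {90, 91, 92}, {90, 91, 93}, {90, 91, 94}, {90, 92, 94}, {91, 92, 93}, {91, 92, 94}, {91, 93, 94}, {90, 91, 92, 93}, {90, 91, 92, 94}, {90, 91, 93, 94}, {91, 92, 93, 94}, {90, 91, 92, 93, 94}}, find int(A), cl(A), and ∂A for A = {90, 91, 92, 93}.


int(A) = {90, 91, 92, 93}, cl(A) = {90, 91, 92, 93}, ∂A = ∅.

Closed sets in (X, τ) are complements of opens:
  closed(X, τ) = {∅, {90}, {92}, {93}, {94}, {90, 92}, {90, 93}, {90, 94}, {91, 93}, {92, 93}, {92, 94}, {93, 94}, {90, 91, 93}, {90, 92, 93}, {90, 92, 94}, {90, 93, 94}, {91, 92, 93}, {91, 93, 94}, {92, 93, 94}, {90, 91, 92, 93}, {90, 91, 93, 94}, {90, 92, 93, 94}, {91, 92, 93, 94}, {90, 91, 92, 93, 94}}.
int(A) = ⋃ {U ∈ τ : U ⊆ A}. Opens contained in A: ∅, {90}, {91}, {92}, {90, 91}, {90, 92}, {91, 92}, {91, 93}, {90, 91, 92}, {90, 91, 93}, {91, 92, 93}, {90, 91, 92, 93}.
Taking the union of these: int(A) = {90, 91, 92, 93}.
cl(A) = ⋂ {C closed : A ⊆ C}. Closed sets containing A: {90, 91, 92, 93}, {90, 91, 92, 93, 94}.
Intersecting these: cl(A) = {90, 91, 92, 93}.
∂A = cl(A) ∖ int(A) = {90, 91, 92, 93} ∖ {90, 91, 92, 93} = ∅.


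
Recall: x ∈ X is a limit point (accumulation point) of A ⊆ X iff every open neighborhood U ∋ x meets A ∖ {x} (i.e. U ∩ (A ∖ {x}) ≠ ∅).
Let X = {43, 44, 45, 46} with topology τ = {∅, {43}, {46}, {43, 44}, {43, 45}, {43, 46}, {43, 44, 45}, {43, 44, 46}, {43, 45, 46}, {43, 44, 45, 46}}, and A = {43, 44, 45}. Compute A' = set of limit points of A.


A' = {44, 45}

For each x ∈ X, list the open sets U ∈ τ with x ∈ U, then check whether U ∩ (A ∖ {x}) ≠ ∅ for every such U.
  x = 43: open {43} ∋ x has {43} ∩ (A ∖ {43}) = ∅, so x is NOT a limit point.
  x = 44: opens ∋ x are {43, 44}, {43, 44, 45}, {43, 44, 46}, {43, 44, 45, 46}; each meets A ∖ {44}, so x IS a limit point.
  x = 45: opens ∋ x are {43, 45}, {43, 44, 45}, {43, 45, 46}, {43, 44, 45, 46}; each meets A ∖ {45}, so x IS a limit point.
  x = 46: open {46} ∋ x has {46} ∩ (A ∖ {46}) = ∅, so x is NOT a limit point.
Collecting: A' = {44, 45}.


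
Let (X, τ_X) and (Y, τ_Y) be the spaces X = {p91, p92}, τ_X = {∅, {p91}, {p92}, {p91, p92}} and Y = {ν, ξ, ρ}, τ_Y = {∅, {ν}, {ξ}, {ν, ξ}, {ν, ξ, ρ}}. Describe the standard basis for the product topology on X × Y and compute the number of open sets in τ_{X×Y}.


Basis B = {∅ × ∅, {p91} × {ν}, {p91} × {ξ}, {p92} × {ν}, {p92} × {ξ}, {p91} × {ν, ξ}, {p91, p92} × {ν}, {p91, p92} × {ξ}, {p92} × {ν, ξ}, {p91} × {ν, ξ, ρ}, {p92} × {ν, ξ, ρ}, {p91, p92} × {ν, ξ}, {p91, p92} × {ν, ξ, ρ}}; |τ_{X×Y}| = 25.

Enumerate products U × V with U ∈ τ_X, V ∈ τ_Y (deduplicated):
  ∅ × ∅ = {} (∅)
  {p91} × {ν} = {(p91,ν)}
  {p91} × {ξ} = {(p91,ξ)}
  {p92} × {ν} = {(p92,ν)}
  {p92} × {ξ} = {(p92,ξ)}
  {p91} × {ν, ξ} = {(p91,ν), (p91,ξ)}
  {p91, p92} × {ν} = {(p91,ν), (p92,ν)}
  {p91, p92} × {ξ} = {(p91,ξ), (p92,ξ)}
  {p92} × {ν, ξ} = {(p92,ν), (p92,ξ)}
  {p91} × {ν, ξ, ρ} = {(p91,ν), (p91,ξ), (p91,ρ)}
  {p92} × {ν, ξ, ρ} = {(p92,ν), (p92,ξ), (p92,ρ)}
  {p91, p92} × {ν, ξ} = {(p91,ν), (p91,ξ), (p92,ν), (p92,ξ)}
  {p91, p92} × {ν, ξ, ρ} = {(p91,ν), (p91,ξ), (p91,ρ), (p92,ν), (p92,ξ), (p92,ρ)}
These 13 distinct sets form the basis B.
Close under arbitrary unions to get τ_{X×Y}; counting gives |τ_{X×Y}| = 25.
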